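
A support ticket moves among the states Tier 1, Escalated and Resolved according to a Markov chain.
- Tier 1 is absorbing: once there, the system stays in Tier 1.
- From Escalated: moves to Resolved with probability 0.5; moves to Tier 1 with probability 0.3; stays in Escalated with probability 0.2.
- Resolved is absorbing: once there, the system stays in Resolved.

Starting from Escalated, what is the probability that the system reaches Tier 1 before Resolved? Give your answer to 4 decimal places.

Let h(s) be the probability of absorption at Tier 1 starting from transient state s. Then h(Tier 1) = 1 and h(Resolved) = 0. By first-step analysis:
h(Escalated) = 0.3·1 + 0.2·h(Escalated) + 0.5·0
Solving: h(Escalated) = 0.3750.
Starting from Escalated, the probability is 0.3750.

0.3750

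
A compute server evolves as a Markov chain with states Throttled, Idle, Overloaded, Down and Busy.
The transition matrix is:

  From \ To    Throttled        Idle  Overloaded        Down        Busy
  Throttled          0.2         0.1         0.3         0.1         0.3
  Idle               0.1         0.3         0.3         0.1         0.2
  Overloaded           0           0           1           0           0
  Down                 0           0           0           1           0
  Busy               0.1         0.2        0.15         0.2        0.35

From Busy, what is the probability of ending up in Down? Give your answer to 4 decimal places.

0.4587

Let h(s) be the probability of absorption at Down starting from transient state s. Then h(Down) = 1 and h(Overloaded) = 0. By first-step analysis:
h(Throttled) = 0.2·h(Throttled) + 0.1·h(Idle) + 0.3·0 + 0.1·1 + 0.3·h(Busy)
h(Idle) = 0.1·h(Throttled) + 0.3·h(Idle) + 0.3·0 + 0.1·1 + 0.2·h(Busy)
h(Busy) = 0.1·h(Throttled) + 0.2·h(Idle) + 0.15·0 + 0.2·1 + 0.35·h(Busy)
Solving: h(Throttled) = 0.3373, h(Idle) = 0.3221, h(Busy) = 0.4587.
Starting from Busy, the probability is 0.4587.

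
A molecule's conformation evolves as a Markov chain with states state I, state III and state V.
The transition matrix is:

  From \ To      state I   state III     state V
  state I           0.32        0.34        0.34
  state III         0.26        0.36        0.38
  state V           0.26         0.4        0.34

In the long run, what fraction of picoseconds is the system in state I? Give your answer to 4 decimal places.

Let the stationary distribution be π with π = πP and π_1 + π_2 + π_3 = 1.
π_1 = 0.32·π_1 + 0.26·π_2 + 0.26·π_3
π_2 = 0.34·π_1 + 0.36·π_2 + 0.4·π_3
Solving with the normalization constraint gives π = (0.2766, 0.3687, 0.3547).
So the stationary probability of state I is 0.2766.

0.2766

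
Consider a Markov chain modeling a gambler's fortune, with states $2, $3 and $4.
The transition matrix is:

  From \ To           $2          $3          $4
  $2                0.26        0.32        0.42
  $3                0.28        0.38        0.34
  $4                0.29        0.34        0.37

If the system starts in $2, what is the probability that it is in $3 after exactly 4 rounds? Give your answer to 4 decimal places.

Propagate the distribution vector 4 rounds from $2.
After 0 rounds: (1.0000, 0.0000, 0.0000)
After 1 round: (0.2600, 0.3200, 0.4200)
After 2 rounds: (0.2790, 0.3476, 0.3734)
After 3 rounds: (0.2782, 0.3483, 0.3735)
After 4 rounds: (0.2782, 0.3484, 0.3735)
P(in $3 after 4 rounds) = 0.3484

0.3484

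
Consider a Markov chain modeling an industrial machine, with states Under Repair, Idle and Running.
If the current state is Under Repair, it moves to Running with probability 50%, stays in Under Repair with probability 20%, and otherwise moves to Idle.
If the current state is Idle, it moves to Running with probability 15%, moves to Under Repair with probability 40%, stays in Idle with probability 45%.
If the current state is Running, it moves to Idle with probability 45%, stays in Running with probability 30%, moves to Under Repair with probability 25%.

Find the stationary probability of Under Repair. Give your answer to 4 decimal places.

0.2960

Let the stationary distribution be π with π = πP and π_1 + π_2 + π_3 = 1.
π_1 = 0.2·π_1 + 0.4·π_2 + 0.25·π_3
π_2 = 0.3·π_1 + 0.45·π_2 + 0.45·π_3
Solving with the normalization constraint gives π = (0.2960, 0.4056, 0.2984).
So the stationary probability of Under Repair is 0.2960.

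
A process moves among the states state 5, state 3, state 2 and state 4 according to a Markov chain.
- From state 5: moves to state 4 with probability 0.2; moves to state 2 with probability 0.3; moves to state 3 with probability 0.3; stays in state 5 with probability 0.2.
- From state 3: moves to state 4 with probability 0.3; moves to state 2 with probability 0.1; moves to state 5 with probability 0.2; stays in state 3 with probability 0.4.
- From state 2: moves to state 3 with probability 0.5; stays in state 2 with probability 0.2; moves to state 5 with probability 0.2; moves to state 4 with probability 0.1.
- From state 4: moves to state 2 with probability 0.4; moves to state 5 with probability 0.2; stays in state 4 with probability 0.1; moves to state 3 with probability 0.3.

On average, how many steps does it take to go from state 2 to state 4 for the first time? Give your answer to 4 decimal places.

Let t(s) be the expected number of steps to first reach state 4 from state s, with t(state 4) = 0. Conditioning on the first step:
t(state 5) = 1 + 0.2·t(state 5) + 0.3·t(state 3) + 0.3·t(state 2)
t(state 3) = 1 + 0.2·t(state 5) + 0.4·t(state 3) + 0.1·t(state 2)
t(state 2) = 1 + 0.2·t(state 5) + 0.5·t(state 3) + 0.2·t(state 2)
Solving: t(state 5) = 4.5982, t(state 3) = 4.0179, t(state 2) = 4.9107.
Expected steps from state 2 to state 4: 4.9107.

4.9107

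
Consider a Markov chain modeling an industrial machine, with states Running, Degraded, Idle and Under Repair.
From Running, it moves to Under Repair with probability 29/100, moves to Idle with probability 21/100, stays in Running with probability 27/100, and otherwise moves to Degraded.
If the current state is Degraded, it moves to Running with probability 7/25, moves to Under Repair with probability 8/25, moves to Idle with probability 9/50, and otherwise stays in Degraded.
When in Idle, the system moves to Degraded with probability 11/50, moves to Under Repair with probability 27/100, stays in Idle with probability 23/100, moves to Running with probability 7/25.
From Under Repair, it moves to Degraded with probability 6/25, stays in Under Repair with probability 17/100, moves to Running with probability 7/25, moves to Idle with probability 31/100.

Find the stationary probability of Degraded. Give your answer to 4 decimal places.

0.2280

Let the stationary distribution be π with π = πP and π_1 + π_2 + π_3 + π_4 = 1.
π_1 = 0.27·π_1 + 0.28·π_2 + 0.28·π_3 + 0.28·π_4
π_2 = 0.23·π_1 + 0.22·π_2 + 0.22·π_3 + 0.24·π_4
π_3 = 0.21·π_1 + 0.18·π_2 + 0.23·π_3 + 0.31·π_4
Solving with the normalization constraint gives π = (0.2772, 0.2280, 0.2339, 0.2609).
So the stationary probability of Degraded is 0.2280.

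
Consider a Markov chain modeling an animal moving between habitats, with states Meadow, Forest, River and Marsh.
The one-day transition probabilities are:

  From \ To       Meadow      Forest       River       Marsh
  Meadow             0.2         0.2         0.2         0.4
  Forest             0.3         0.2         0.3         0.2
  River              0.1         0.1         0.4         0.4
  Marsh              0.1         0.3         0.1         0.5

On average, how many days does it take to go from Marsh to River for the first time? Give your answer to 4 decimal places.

Let t(s) be the expected number of days to first reach River from state s, with t(River) = 0. Conditioning on the first day:
t(Meadow) = 1 + 0.2·t(Meadow) + 0.2·t(Forest) + 0.4·t(Marsh)
t(Forest) = 1 + 0.3·t(Meadow) + 0.2·t(Forest) + 0.2·t(Marsh)
t(Marsh) = 1 + 0.1·t(Meadow) + 0.3·t(Forest) + 0.5·t(Marsh)
Solving: t(Meadow) = 5.4118, t(Forest) = 4.7647, t(Marsh) = 5.9412.
Expected days from Marsh to River: 5.9412.

5.9412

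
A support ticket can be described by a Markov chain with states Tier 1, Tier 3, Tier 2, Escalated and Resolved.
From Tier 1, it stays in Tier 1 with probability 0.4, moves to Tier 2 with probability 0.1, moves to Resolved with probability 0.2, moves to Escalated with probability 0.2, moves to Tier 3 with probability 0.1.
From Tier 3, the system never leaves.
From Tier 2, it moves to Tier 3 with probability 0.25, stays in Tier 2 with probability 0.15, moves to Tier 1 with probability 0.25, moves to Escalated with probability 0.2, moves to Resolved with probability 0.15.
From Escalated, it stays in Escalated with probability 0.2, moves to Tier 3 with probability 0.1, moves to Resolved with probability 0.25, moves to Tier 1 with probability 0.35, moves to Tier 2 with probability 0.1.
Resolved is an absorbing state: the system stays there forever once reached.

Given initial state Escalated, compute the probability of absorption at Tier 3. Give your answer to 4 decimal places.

Let h(s) be the probability of absorption at Tier 3 starting from transient state s. Then h(Tier 3) = 1 and h(Resolved) = 0. By first-step analysis:
h(Tier 1) = 0.4·h(Tier 1) + 0.1·1 + 0.1·h(Tier 2) + 0.2·h(Escalated) + 0.2·0
h(Tier 2) = 0.25·h(Tier 1) + 0.25·1 + 0.15·h(Tier 2) + 0.2·h(Escalated) + 0.15·0
h(Escalated) = 0.35·h(Tier 1) + 0.1·1 + 0.1·h(Tier 2) + 0.2·h(Escalated) + 0.25·0
Solving: h(Tier 1) = 0.3612, h(Tier 2) = 0.4811, h(Escalated) = 0.3432.
Starting from Escalated, the probability is 0.3432.

0.3432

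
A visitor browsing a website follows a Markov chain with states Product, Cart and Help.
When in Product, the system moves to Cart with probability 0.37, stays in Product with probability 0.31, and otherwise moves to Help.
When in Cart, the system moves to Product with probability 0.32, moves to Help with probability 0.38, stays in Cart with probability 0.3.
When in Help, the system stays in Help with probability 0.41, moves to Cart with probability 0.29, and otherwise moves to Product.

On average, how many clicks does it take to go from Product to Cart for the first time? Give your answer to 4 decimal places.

2.9251

Let t(s) be the expected number of clicks to first reach Cart from state s, with t(Cart) = 0. Conditioning on the first click:
t(Product) = 1 + 0.31·t(Product) + 0.32·t(Help)
t(Help) = 1 + 0.3·t(Product) + 0.41·t(Help)
Solving: t(Product) = 2.9251, t(Help) = 3.1823.
Expected clicks from Product to Cart: 2.9251.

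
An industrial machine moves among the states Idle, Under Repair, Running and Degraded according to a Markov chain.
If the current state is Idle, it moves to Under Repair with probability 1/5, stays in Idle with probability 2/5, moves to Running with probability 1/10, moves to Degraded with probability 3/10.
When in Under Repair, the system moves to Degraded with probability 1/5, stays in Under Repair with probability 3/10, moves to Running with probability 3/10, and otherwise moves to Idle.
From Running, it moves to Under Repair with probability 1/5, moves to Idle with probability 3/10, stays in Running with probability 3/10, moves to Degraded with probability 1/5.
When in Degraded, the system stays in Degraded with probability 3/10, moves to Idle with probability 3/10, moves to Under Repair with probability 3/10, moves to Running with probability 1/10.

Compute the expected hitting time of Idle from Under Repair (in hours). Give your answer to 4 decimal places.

4.0359

Let t(s) be the expected number of hours to first reach Idle from state s, with t(Idle) = 0. Conditioning on the first hour:
t(Under Repair) = 1 + 0.3·t(Under Repair) + 0.3·t(Running) + 0.2·t(Degraded)
t(Running) = 1 + 0.2·t(Under Repair) + 0.3·t(Running) + 0.2·t(Degraded)
t(Degraded) = 1 + 0.3·t(Under Repair) + 0.1·t(Running) + 0.3·t(Degraded)
Solving: t(Under Repair) = 4.0359, t(Running) = 3.6323, t(Degraded) = 3.6771.
Expected hours from Under Repair to Idle: 4.0359.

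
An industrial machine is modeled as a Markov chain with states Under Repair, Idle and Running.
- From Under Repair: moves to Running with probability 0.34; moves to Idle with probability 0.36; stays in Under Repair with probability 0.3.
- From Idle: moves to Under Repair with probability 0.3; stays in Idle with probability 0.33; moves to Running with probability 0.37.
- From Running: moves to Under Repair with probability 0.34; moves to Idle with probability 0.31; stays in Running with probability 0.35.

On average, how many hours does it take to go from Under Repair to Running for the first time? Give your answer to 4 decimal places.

Let t(s) be the expected number of hours to first reach Running from state s, with t(Running) = 0. Conditioning on the first hour:
t(Under Repair) = 1 + 0.3·t(Under Repair) + 0.36·t(Idle)
t(Idle) = 1 + 0.3·t(Under Repair) + 0.33·t(Idle)
Solving: t(Under Repair) = 2.8532, t(Idle) = 2.7701.
Expected hours from Under Repair to Running: 2.8532.

2.8532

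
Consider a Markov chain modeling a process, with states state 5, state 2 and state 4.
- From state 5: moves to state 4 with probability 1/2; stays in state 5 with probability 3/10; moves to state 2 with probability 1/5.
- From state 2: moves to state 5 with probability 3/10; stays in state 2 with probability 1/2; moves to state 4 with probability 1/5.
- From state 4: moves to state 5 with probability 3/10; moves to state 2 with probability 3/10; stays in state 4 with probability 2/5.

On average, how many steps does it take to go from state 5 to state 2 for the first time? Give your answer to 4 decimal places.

Let t(s) be the expected number of steps to first reach state 2 from state s, with t(state 2) = 0. Conditioning on the first step:
t(state 5) = 1 + 0.3·t(state 5) + 0.5·t(state 4)
t(state 4) = 1 + 0.3·t(state 5) + 0.4·t(state 4)
Solving: t(state 5) = 4.0741, t(state 4) = 3.7037.
Expected steps from state 5 to state 2: 4.0741.

4.0741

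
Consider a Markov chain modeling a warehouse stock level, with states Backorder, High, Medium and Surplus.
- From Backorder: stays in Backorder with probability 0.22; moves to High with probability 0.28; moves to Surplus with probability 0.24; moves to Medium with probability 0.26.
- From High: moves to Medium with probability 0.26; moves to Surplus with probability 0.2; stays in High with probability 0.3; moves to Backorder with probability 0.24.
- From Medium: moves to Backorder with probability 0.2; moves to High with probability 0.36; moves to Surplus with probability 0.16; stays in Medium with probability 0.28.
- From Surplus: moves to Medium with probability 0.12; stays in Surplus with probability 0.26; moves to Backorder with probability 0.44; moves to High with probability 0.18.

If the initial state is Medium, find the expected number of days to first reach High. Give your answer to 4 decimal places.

Let t(s) be the expected number of days to first reach High from state s, with t(High) = 0. Conditioning on the first day:
t(Backorder) = 1 + 0.22·t(Backorder) + 0.26·t(Medium) + 0.24·t(Surplus)
t(Medium) = 1 + 0.2·t(Backorder) + 0.28·t(Medium) + 0.16·t(Surplus)
t(Surplus) = 1 + 0.44·t(Backorder) + 0.12·t(Medium) + 0.26·t(Surplus)
Solving: t(Backorder) = 3.6225, t(Medium) = 3.2927, t(Surplus) = 4.0392.
Expected days from Medium to High: 3.2927.

3.2927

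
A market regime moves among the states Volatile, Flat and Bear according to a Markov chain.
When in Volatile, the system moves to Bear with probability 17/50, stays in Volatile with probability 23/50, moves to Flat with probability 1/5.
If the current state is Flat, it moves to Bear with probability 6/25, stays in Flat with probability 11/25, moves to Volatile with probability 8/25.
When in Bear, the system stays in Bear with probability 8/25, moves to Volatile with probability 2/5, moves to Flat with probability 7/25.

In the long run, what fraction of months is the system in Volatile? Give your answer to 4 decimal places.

0.4004

Let the stationary distribution be π with π = πP and π_1 + π_2 + π_3 = 1.
π_1 = 0.46·π_1 + 0.32·π_2 + 0.4·π_3
π_2 = 0.2·π_1 + 0.44·π_2 + 0.28·π_3
Solving with the normalization constraint gives π = (0.4004, 0.2952, 0.3044).
So the stationary probability of Volatile is 0.4004.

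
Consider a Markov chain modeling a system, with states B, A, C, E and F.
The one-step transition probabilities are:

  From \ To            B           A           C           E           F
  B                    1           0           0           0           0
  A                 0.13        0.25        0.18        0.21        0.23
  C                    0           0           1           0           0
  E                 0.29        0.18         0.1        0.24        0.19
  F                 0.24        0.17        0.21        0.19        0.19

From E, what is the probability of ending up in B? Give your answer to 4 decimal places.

Let h(s) be the probability of absorption at B starting from transient state s. Then h(B) = 1 and h(C) = 0. By first-step analysis:
h(A) = 0.13·1 + 0.25·h(A) + 0.18·0 + 0.21·h(E) + 0.23·h(F)
h(E) = 0.29·1 + 0.18·h(A) + 0.1·0 + 0.24·h(E) + 0.19·h(F)
h(F) = 0.24·1 + 0.17·h(A) + 0.21·0 + 0.19·h(E) + 0.19·h(F)
Solving: h(A) = 0.5251, h(E) = 0.6454, h(F) = 0.5579.
Starting from E, the probability is 0.6454.

0.6454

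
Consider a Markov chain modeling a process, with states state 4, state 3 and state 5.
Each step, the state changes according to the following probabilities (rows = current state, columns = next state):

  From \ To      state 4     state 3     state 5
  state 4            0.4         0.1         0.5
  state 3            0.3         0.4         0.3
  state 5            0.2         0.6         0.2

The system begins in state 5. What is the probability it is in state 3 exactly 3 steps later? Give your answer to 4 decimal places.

0.3740

Propagate the distribution vector 3 steps from state 5.
After 0 steps: (0.0000, 0.0000, 1.0000)
After 1 step: (0.2000, 0.6000, 0.2000)
After 2 steps: (0.3000, 0.3800, 0.3200)
After 3 steps: (0.2980, 0.3740, 0.3280)
P(in state 3 after 3 steps) = 0.3740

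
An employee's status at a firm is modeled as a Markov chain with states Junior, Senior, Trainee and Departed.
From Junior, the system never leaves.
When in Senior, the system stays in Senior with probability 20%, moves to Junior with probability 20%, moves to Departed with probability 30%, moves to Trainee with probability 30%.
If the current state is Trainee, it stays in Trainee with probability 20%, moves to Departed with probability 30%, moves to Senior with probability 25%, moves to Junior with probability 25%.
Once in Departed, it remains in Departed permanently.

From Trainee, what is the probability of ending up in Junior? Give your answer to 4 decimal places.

0.4425

Let h(s) be the probability of absorption at Junior starting from transient state s. Then h(Junior) = 1 and h(Departed) = 0. By first-step analysis:
h(Senior) = 0.2·1 + 0.2·h(Senior) + 0.3·h(Trainee) + 0.3·0
h(Trainee) = 0.25·1 + 0.25·h(Senior) + 0.2·h(Trainee) + 0.3·0
Solving: h(Senior) = 0.4159, h(Trainee) = 0.4425.
Starting from Trainee, the probability is 0.4425.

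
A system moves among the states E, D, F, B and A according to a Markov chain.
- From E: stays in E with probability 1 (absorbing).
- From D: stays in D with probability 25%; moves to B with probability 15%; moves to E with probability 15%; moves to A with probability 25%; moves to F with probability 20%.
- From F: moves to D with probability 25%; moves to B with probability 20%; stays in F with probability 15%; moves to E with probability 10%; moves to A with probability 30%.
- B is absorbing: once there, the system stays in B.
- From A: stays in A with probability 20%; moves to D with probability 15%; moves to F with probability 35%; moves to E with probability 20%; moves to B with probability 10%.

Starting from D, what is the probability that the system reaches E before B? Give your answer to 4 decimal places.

Let h(s) be the probability of absorption at E starting from transient state s. Then h(E) = 1 and h(B) = 0. By first-step analysis:
h(D) = 0.15·1 + 0.25·h(D) + 0.2·h(F) + 0.15·0 + 0.25·h(A)
h(F) = 0.1·1 + 0.25·h(D) + 0.15·h(F) + 0.2·0 + 0.3·h(A)
h(A) = 0.2·1 + 0.15·h(D) + 0.35·h(F) + 0.1·0 + 0.2·h(A)
Solving: h(D) = 0.5038, h(F) = 0.4581, h(A) = 0.5449.
Starting from D, the probability is 0.5038.

0.5038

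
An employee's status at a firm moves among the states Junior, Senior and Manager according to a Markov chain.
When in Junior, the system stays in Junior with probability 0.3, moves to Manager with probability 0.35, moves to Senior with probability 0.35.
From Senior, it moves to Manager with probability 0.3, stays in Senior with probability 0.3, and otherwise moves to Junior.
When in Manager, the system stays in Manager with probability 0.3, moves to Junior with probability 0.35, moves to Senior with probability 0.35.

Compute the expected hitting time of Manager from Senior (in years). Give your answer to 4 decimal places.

3.1429

Let t(s) be the expected number of years to first reach Manager from state s, with t(Manager) = 0. Conditioning on the first year:
t(Junior) = 1 + 0.3·t(Junior) + 0.35·t(Senior)
t(Senior) = 1 + 0.4·t(Junior) + 0.3·t(Senior)
Solving: t(Junior) = 3.0000, t(Senior) = 3.1429.
Expected years from Senior to Manager: 3.1429.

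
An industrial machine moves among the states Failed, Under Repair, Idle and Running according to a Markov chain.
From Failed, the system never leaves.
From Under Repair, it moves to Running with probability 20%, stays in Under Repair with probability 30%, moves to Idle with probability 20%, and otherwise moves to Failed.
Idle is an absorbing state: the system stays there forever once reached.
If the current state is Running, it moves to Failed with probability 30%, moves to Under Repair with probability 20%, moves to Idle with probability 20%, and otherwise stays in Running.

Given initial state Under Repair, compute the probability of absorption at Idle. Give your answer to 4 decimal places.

0.4000

Let h(s) be the probability of absorption at Idle starting from transient state s. Then h(Idle) = 1 and h(Failed) = 0. By first-step analysis:
h(Under Repair) = 0.3·0 + 0.3·h(Under Repair) + 0.2·1 + 0.2·h(Running)
h(Running) = 0.3·0 + 0.2·h(Under Repair) + 0.2·1 + 0.3·h(Running)
Solving: h(Under Repair) = 0.4000, h(Running) = 0.4000.
Starting from Under Repair, the probability is 0.4000.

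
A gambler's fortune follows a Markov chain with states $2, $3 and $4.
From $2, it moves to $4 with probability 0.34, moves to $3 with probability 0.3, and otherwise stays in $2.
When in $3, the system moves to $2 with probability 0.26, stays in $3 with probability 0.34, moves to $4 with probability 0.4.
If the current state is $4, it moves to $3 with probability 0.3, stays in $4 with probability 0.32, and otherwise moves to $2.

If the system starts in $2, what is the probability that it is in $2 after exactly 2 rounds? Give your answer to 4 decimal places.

Sum over the intermediate state after 1 round:
P = P($2→$2)·P($2→$2) + P($2→$3)·P($3→$2) + P($2→$4)·P($4→$2)
  = 0.36×0.36 + 0.3×0.26 + 0.34×0.38
  = 0.1296 + 0.0780 + 0.1292 = 0.3368

0.3368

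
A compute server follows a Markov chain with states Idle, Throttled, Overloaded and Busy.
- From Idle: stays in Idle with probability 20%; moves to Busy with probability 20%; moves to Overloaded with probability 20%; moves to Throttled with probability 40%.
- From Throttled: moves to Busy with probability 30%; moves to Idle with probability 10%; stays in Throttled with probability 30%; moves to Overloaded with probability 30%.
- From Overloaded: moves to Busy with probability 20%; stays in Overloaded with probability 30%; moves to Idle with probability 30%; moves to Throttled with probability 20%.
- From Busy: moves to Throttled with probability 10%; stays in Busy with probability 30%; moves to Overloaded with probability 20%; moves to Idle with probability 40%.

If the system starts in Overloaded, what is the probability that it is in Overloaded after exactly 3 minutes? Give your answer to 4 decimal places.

0.2510

Propagate the distribution vector 3 minutes from Overloaded.
After 0 minutes: (0.0000, 0.0000, 1.0000, 0.0000)
After 1 minute: (0.3000, 0.2000, 0.3000, 0.2000)
After 2 minutes: (0.2500, 0.2600, 0.2500, 0.2400)
After 3 minutes: (0.2470, 0.2520, 0.2510, 0.2500)
P(in Overloaded after 3 minutes) = 0.2510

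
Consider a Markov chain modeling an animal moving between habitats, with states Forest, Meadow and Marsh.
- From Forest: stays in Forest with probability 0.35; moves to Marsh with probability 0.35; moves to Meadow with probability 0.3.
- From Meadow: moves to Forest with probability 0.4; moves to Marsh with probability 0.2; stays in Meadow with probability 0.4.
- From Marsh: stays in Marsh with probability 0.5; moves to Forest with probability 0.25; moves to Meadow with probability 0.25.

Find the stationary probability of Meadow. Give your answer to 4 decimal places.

0.3135

Let the stationary distribution be π with π = πP and π_1 + π_2 + π_3 = 1.
π_1 = 0.35·π_1 + 0.4·π_2 + 0.25·π_3
π_2 = 0.3·π_1 + 0.4·π_2 + 0.25·π_3
Solving with the normalization constraint gives π = (0.3300, 0.3135, 0.3564).
So the stationary probability of Meadow is 0.3135.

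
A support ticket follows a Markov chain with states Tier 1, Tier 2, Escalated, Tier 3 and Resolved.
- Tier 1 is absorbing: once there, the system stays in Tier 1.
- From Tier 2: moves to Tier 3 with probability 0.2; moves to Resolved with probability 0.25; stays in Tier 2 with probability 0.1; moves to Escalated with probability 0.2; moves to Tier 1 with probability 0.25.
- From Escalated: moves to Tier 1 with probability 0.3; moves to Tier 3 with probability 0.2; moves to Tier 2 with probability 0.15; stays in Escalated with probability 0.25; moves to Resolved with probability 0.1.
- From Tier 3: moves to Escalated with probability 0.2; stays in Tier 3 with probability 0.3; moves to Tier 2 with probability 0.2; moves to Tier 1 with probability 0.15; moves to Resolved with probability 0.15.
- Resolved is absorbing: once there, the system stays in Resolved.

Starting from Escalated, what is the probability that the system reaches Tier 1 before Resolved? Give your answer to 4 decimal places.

0.6588

Let h(s) be the probability of absorption at Tier 1 starting from transient state s. Then h(Tier 1) = 1 and h(Resolved) = 0. By first-step analysis:
h(Tier 2) = 0.25·1 + 0.1·h(Tier 2) + 0.2·h(Escalated) + 0.2·h(Tier 3) + 0.25·0
h(Escalated) = 0.3·1 + 0.15·h(Tier 2) + 0.25·h(Escalated) + 0.2·h(Tier 3) + 0.1·0
h(Tier 3) = 0.15·1 + 0.2·h(Tier 2) + 0.2·h(Escalated) + 0.3·h(Tier 3) + 0.15·0
Solving: h(Tier 2) = 0.5485, h(Escalated) = 0.6588, h(Tier 3) = 0.5592.
Starting from Escalated, the probability is 0.6588.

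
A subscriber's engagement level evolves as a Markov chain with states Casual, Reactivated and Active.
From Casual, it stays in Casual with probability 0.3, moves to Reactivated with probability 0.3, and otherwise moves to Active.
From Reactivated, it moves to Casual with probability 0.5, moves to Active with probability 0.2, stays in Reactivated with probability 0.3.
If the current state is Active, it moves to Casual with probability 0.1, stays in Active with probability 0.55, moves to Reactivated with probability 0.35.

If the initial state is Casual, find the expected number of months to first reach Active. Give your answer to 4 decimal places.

Let t(s) be the expected number of months to first reach Active from state s, with t(Active) = 0. Conditioning on the first month:
t(Casual) = 1 + 0.3·t(Casual) + 0.3·t(Reactivated)
t(Reactivated) = 1 + 0.5·t(Casual) + 0.3·t(Reactivated)
Solving: t(Casual) = 2.9412, t(Reactivated) = 3.5294.
Expected months from Casual to Active: 2.9412.

2.9412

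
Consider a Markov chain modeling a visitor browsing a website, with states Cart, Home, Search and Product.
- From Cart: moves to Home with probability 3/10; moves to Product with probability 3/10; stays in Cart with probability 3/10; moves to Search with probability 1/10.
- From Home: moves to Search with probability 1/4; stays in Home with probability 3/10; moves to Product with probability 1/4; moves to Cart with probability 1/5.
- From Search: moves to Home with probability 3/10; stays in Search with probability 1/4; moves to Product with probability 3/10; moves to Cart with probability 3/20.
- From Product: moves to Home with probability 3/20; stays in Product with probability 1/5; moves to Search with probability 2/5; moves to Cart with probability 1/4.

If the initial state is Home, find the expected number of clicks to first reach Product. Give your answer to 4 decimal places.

3.6842

Let t(s) be the expected number of clicks to first reach Product from state s, with t(Product) = 0. Conditioning on the first click:
t(Cart) = 1 + 0.3·t(Cart) + 0.3·t(Home) + 0.1·t(Search)
t(Home) = 1 + 0.2·t(Cart) + 0.3·t(Home) + 0.25·t(Search)
t(Search) = 1 + 0.15·t(Cart) + 0.3·t(Home) + 0.25·t(Search)
Solving: t(Cart) = 3.5088, t(Home) = 3.6842, t(Search) = 3.5088.
Expected clicks from Home to Product: 3.6842.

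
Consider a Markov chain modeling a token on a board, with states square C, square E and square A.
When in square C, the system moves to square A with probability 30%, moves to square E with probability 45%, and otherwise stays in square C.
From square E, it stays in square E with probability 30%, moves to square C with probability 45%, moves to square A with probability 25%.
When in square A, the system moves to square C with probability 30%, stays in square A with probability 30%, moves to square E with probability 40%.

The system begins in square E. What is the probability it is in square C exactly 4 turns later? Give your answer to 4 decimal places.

Propagate the distribution vector 4 turns from square E.
After 0 turns: (0.0000, 1.0000, 0.0000)
After 1 turn: (0.4500, 0.3000, 0.2500)
After 2 turns: (0.3225, 0.3925, 0.2850)
After 3 turns: (0.3428, 0.3769, 0.2804)
After 4 turns: (0.3394, 0.3795, 0.2812)
P(in square C after 4 turns) = 0.3394

0.3394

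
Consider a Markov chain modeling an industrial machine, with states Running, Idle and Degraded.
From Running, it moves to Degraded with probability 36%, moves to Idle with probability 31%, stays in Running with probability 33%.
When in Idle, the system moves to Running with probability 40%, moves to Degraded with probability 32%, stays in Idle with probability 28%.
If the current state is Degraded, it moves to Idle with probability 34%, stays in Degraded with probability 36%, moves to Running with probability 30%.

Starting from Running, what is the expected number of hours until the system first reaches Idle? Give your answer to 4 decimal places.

3.1172

Let t(s) be the expected number of hours to first reach Idle from state s, with t(Idle) = 0. Conditioning on the first hour:
t(Running) = 1 + 0.33·t(Running) + 0.36·t(Degraded)
t(Degraded) = 1 + 0.3·t(Running) + 0.36·t(Degraded)
Solving: t(Running) = 3.1172, t(Degraded) = 3.0237.
Expected hours from Running to Idle: 3.1172.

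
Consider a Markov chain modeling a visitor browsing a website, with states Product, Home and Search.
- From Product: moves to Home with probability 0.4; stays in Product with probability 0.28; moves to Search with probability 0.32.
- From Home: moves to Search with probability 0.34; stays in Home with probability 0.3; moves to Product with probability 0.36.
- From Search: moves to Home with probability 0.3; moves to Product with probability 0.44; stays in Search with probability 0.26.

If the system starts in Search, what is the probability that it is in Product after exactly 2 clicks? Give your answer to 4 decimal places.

0.3456

Sum over the intermediate state after 1 click:
P = P(Search→Product)·P(Product→Product) + P(Search→Home)·P(Home→Product) + P(Search→Search)·P(Search→Product)
  = 0.44×0.28 + 0.3×0.36 + 0.26×0.44
  = 0.1232 + 0.1080 + 0.1144 = 0.3456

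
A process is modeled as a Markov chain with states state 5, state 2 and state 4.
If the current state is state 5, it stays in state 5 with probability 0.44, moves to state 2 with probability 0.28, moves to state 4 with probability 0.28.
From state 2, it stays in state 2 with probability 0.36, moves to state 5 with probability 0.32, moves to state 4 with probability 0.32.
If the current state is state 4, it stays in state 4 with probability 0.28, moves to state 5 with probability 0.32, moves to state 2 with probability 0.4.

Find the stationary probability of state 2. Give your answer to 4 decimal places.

0.3427

Let the stationary distribution be π with π = πP and π_1 + π_2 + π_3 = 1.
π_1 = 0.44·π_1 + 0.32·π_2 + 0.32·π_3
π_2 = 0.28·π_1 + 0.36·π_2 + 0.4·π_3
Solving with the normalization constraint gives π = (0.3636, 0.3427, 0.2937).
So the stationary probability of state 2 is 0.3427.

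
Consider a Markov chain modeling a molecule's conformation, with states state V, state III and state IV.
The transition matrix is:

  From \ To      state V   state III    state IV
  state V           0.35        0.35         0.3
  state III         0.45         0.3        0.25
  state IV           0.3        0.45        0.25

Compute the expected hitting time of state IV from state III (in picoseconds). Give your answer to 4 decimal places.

3.6975

Let t(s) be the expected number of picoseconds to first reach state IV from state s, with t(state IV) = 0. Conditioning on the first picosecond:
t(state V) = 1 + 0.35·t(state V) + 0.35·t(state III)
t(state III) = 1 + 0.45·t(state V) + 0.3·t(state III)
Solving: t(state V) = 3.5294, t(state III) = 3.6975.
Expected picoseconds from state III to state IV: 3.6975.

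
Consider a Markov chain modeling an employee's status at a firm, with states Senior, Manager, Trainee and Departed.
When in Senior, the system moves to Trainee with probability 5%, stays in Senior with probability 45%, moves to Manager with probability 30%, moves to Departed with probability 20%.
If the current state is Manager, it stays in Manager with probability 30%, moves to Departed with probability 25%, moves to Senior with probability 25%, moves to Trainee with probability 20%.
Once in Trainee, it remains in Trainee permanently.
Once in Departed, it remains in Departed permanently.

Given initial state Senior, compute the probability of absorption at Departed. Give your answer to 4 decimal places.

Let h(s) be the probability of absorption at Departed starting from transient state s. Then h(Departed) = 1 and h(Trainee) = 0. By first-step analysis:
h(Senior) = 0.45·h(Senior) + 0.3·h(Manager) + 0.05·0 + 0.2·1
h(Manager) = 0.25·h(Senior) + 0.3·h(Manager) + 0.2·0 + 0.25·1
Solving: h(Senior) = 0.6935, h(Manager) = 0.6048.
Starting from Senior, the probability is 0.6935.

0.6935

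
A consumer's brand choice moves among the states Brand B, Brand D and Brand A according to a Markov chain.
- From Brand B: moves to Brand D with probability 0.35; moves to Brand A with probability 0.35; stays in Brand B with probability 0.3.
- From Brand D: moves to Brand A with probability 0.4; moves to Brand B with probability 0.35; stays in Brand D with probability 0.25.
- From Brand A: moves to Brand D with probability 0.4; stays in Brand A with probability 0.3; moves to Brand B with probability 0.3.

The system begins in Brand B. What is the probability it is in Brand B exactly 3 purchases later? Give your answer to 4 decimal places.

Propagate the distribution vector 3 purchases from Brand B.
After 0 purchases: (1.0000, 0.0000, 0.0000)
After 1 purchase: (0.3000, 0.3500, 0.3500)
After 2 purchases: (0.3175, 0.3325, 0.3500)
After 3 purchases: (0.3166, 0.3343, 0.3491)
P(in Brand B after 3 purchases) = 0.3166

0.3166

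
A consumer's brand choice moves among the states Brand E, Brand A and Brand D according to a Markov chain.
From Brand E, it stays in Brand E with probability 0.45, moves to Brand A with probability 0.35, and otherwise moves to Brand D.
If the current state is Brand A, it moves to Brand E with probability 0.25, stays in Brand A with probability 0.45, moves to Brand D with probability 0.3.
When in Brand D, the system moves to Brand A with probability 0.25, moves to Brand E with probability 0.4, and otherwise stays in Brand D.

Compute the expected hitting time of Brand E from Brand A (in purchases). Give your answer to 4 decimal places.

Let t(s) be the expected number of purchases to first reach Brand E from state s, with t(Brand E) = 0. Conditioning on the first purchase:
t(Brand A) = 1 + 0.45·t(Brand A) + 0.3·t(Brand D)
t(Brand D) = 1 + 0.25·t(Brand A) + 0.35·t(Brand D)
Solving: t(Brand A) = 3.3628, t(Brand D) = 2.8319.
Expected purchases from Brand A to Brand E: 3.3628.

3.3628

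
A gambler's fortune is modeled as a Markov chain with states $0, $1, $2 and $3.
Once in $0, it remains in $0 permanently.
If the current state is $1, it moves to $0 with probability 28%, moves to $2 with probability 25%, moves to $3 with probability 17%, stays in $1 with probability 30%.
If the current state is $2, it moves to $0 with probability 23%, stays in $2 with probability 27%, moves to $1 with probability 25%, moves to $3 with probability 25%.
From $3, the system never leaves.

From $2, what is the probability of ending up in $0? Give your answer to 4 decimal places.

Let h(s) be the probability of absorption at $0 starting from transient state s. Then h($0) = 1 and h($3) = 0. By first-step analysis:
h($1) = 0.28·1 + 0.3·h($1) + 0.25·h($2) + 0.17·0
h($2) = 0.23·1 + 0.25·h($1) + 0.27·h($2) + 0.25·0
Solving: h($1) = 0.5839, h($2) = 0.5151.
Starting from $2, the probability is 0.5151.

0.5151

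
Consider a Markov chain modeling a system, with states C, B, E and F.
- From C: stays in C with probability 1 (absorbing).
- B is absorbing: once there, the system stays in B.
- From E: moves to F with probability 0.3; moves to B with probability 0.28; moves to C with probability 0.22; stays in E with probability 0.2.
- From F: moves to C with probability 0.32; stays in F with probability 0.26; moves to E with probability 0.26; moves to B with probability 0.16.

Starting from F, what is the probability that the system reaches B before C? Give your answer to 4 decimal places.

Let h(s) be the probability of absorption at B starting from transient state s. Then h(B) = 1 and h(C) = 0. By first-step analysis:
h(E) = 0.22·0 + 0.28·1 + 0.2·h(E) + 0.3·h(F)
h(F) = 0.32·0 + 0.16·1 + 0.26·h(E) + 0.26·h(F)
Solving: h(E) = 0.4965, h(F) = 0.3907.
Starting from F, the probability is 0.3907.

0.3907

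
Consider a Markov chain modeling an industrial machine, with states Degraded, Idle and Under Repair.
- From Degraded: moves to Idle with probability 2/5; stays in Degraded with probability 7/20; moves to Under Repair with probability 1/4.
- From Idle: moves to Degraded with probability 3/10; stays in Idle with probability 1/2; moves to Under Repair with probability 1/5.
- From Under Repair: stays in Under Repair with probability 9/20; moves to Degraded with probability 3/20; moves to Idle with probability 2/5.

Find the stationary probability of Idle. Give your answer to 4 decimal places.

0.4444

Let the stationary distribution be π with π = πP and π_1 + π_2 + π_3 = 1.
π_1 = 0.35·π_1 + 0.3·π_2 + 0.15·π_3
π_2 = 0.4·π_1 + 0.5·π_2 + 0.4·π_3
Solving with the normalization constraint gives π = (0.2708, 0.4444, 0.2847).
So the stationary probability of Idle is 0.4444.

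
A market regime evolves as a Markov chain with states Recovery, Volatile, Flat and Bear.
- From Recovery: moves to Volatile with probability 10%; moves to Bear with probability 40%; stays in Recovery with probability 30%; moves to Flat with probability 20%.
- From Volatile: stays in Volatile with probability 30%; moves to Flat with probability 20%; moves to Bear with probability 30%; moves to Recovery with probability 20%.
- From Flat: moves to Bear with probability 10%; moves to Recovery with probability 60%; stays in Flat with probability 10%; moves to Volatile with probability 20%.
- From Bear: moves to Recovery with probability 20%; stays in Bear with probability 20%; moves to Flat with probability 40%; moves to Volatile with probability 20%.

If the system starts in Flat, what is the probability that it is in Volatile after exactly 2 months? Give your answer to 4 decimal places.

0.1600

Propagate the distribution vector 2 months from Flat.
After 0 months: (0.0000, 0.0000, 1.0000, 0.0000)
After 1 month: (0.6000, 0.2000, 0.1000, 0.1000)
After 2 months: (0.3000, 0.1600, 0.2100, 0.3300)
P(in Volatile after 2 months) = 0.1600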